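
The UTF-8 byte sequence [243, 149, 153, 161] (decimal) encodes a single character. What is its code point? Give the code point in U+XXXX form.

Leading byte 0xF3 = 11110011 matches 11110xxx → 4-byte sequence.
Byte 1: 0xF3 = 11110011, payload 011 (3 bits).
Byte 2: 0x95 = 10010101 (10xxxxxx ✓), payload 010101.
Byte 3: 0x99 = 10011001 (10xxxxxx ✓), payload 011001.
Byte 4: 0xA1 = 10100001 (10xxxxxx ✓), payload 100001.
Concatenate: 011010101011001100001 = 0xD5661 (21 bits → U+D5661).

U+D5661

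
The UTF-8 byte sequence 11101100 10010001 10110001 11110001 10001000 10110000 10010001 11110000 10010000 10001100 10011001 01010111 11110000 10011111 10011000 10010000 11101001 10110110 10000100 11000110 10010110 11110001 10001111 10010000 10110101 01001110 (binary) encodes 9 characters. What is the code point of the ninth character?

Offset 0: leading byte 0xEC = 11101100 → 3-byte char #1 = EC 91 B1.
Offset 3: leading byte 0xF1 = 11110001 → 4-byte char #2 = F1 88 B0 91.
Offset 7: leading byte 0xF0 = 11110000 → 4-byte char #3 = F0 90 8C 99.
Offset 11: leading byte 0x57 = 01010111 → 1-byte char #4 = 57.
Offset 12: leading byte 0xF0 = 11110000 → 4-byte char #5 = F0 9F 98 90.
Offset 16: leading byte 0xE9 = 11101001 → 3-byte char #6 = E9 B6 84.
Offset 19: leading byte 0xC6 = 11000110 → 2-byte char #7 = C6 96.
Offset 21: leading byte 0xF1 = 11110001 → 4-byte char #8 = F1 8F 90 B5.
Offset 25: leading byte 0x4E = 01001110 → 1-byte char #9 = 4E.
Leading byte 0x4E = 01001110 matches 0xxxxxxx → 1-byte sequence.
Byte 1: 0x4E = 01001110, payload 1001110 (7 bits).
Concatenate: 1001110 = 0x4E (7 bits → U+004E).

U+004E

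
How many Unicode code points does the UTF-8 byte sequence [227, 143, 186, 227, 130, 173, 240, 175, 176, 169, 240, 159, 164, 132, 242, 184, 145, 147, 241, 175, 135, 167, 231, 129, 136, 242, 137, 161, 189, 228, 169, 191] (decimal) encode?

9

Byte at offset 0: 0xE3 = 11100011 → 3-byte char (#1). Advance 3.
Byte at offset 3: 0xE3 = 11100011 → 3-byte char (#2). Advance 3.
Byte at offset 6: 0xF0 = 11110000 → 4-byte char (#3). Advance 4.
Byte at offset 10: 0xF0 = 11110000 → 4-byte char (#4). Advance 4.
Byte at offset 14: 0xF2 = 11110010 → 4-byte char (#5). Advance 4.
Byte at offset 18: 0xF1 = 11110001 → 4-byte char (#6). Advance 4.
Byte at offset 22: 0xE7 = 11100111 → 3-byte char (#7). Advance 3.
Byte at offset 25: 0xF2 = 11110010 → 4-byte char (#8). Advance 4.
Byte at offset 29: 0xE4 = 11100100 → 3-byte char (#9). Advance 3.
Reached end at offset 32 after 9 code points.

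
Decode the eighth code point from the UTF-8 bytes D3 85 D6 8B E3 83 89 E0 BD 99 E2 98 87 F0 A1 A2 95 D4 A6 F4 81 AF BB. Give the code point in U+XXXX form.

Offset 0: leading byte 0xD3 = 11010011 → 2-byte char #1 = D3 85.
Offset 2: leading byte 0xD6 = 11010110 → 2-byte char #2 = D6 8B.
Offset 4: leading byte 0xE3 = 11100011 → 3-byte char #3 = E3 83 89.
Offset 7: leading byte 0xE0 = 11100000 → 3-byte char #4 = E0 BD 99.
Offset 10: leading byte 0xE2 = 11100010 → 3-byte char #5 = E2 98 87.
Offset 13: leading byte 0xF0 = 11110000 → 4-byte char #6 = F0 A1 A2 95.
Offset 17: leading byte 0xD4 = 11010100 → 2-byte char #7 = D4 A6.
Offset 19: leading byte 0xF4 = 11110100 → 4-byte char #8 = F4 81 AF BB.
Leading byte 0xF4 = 11110100 matches 11110xxx → 4-byte sequence.
Byte 1: 0xF4 = 11110100, payload 100 (3 bits).
Byte 2: 0x81 = 10000001 (10xxxxxx ✓), payload 000001.
Byte 3: 0xAF = 10101111 (10xxxxxx ✓), payload 101111.
Byte 4: 0xBB = 10111011 (10xxxxxx ✓), payload 111011.
Concatenate: 100000001101111111011 = 0x101BFB (21 bits → U+101BFB).

U+101BFB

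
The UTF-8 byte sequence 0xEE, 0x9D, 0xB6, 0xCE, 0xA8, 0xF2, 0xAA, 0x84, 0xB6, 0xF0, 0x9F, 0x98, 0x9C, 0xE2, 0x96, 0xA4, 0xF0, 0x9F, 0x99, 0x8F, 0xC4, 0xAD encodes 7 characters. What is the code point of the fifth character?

U+25A4

Offset 0: leading byte 0xEE = 11101110 → 3-byte char #1 = EE 9D B6.
Offset 3: leading byte 0xCE = 11001110 → 2-byte char #2 = CE A8.
Offset 5: leading byte 0xF2 = 11110010 → 4-byte char #3 = F2 AA 84 B6.
Offset 9: leading byte 0xF0 = 11110000 → 4-byte char #4 = F0 9F 98 9C.
Offset 13: leading byte 0xE2 = 11100010 → 3-byte char #5 = E2 96 A4.
Leading byte 0xE2 = 11100010 matches 1110xxxx → 3-byte sequence.
Byte 1: 0xE2 = 11100010, payload 0010 (4 bits).
Byte 2: 0x96 = 10010110 (10xxxxxx ✓), payload 010110.
Byte 3: 0xA4 = 10100100 (10xxxxxx ✓), payload 100100.
Concatenate: 0010010110100100 = 0x25A4 (16 bits → U+25A4).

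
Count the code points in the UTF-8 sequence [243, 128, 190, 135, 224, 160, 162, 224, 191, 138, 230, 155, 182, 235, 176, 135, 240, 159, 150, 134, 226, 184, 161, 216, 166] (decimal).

Byte at offset 0: 0xF3 = 11110011 → 4-byte char (#1). Advance 4.
Byte at offset 4: 0xE0 = 11100000 → 3-byte char (#2). Advance 3.
Byte at offset 7: 0xE0 = 11100000 → 3-byte char (#3). Advance 3.
Byte at offset 10: 0xE6 = 11100110 → 3-byte char (#4). Advance 3.
Byte at offset 13: 0xEB = 11101011 → 3-byte char (#5). Advance 3.
Byte at offset 16: 0xF0 = 11110000 → 4-byte char (#6). Advance 4.
Byte at offset 20: 0xE2 = 11100010 → 3-byte char (#7). Advance 3.
Byte at offset 23: 0xD8 = 11011000 → 2-byte char (#8). Advance 2.
Reached end at offset 25 after 8 code points.

8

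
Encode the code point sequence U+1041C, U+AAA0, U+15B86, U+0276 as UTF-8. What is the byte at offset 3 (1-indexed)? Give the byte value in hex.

0x90

1-indexed offset 3 is 0-indexed offset 2.
U+1041C → 4-byte form F0 90 90 9C at offsets 0–3.
Offset 2 falls in char 1's range; it's byte 3 of F0 90 90 9C = 0x90.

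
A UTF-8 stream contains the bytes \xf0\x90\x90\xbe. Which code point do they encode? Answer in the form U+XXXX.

U+1043E

Leading byte 0xF0 = 11110000 matches 11110xxx → 4-byte sequence.
Byte 1: 0xF0 = 11110000, payload 000 (3 bits).
Byte 2: 0x90 = 10010000 (10xxxxxx ✓), payload 010000.
Byte 3: 0x90 = 10010000 (10xxxxxx ✓), payload 010000.
Byte 4: 0xBE = 10111110 (10xxxxxx ✓), payload 111110.
Concatenate: 000010000010000111110 = 0x1043E (21 bits → U+1043E).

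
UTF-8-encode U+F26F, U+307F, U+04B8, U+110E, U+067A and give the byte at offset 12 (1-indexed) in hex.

0xD9

1-indexed offset 12 is 0-indexed offset 11.
U+F26F → 3-byte form EF 89 AF at offsets 0–2.
U+307F → 3-byte form E3 81 BF at offsets 3–5.
U+04B8 → 2-byte form D2 B8 at offsets 6–7.
U+110E → 3-byte form E1 84 8E at offsets 8–10.
U+067A → 2-byte form D9 BA at offsets 11–12.
Offset 11 falls in char 5's range; it's byte 1 of D9 BA = 0xD9.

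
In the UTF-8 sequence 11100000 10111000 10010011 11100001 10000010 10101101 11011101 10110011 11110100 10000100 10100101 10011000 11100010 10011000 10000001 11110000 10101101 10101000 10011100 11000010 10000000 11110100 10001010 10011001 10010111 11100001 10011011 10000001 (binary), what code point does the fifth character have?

Offset 0: leading byte 0xE0 = 11100000 → 3-byte char #1 = E0 B8 93.
Offset 3: leading byte 0xE1 = 11100001 → 3-byte char #2 = E1 82 AD.
Offset 6: leading byte 0xDD = 11011101 → 2-byte char #3 = DD B3.
Offset 8: leading byte 0xF4 = 11110100 → 4-byte char #4 = F4 84 A5 98.
Offset 12: leading byte 0xE2 = 11100010 → 3-byte char #5 = E2 98 81.
Leading byte 0xE2 = 11100010 matches 1110xxxx → 3-byte sequence.
Byte 1: 0xE2 = 11100010, payload 0010 (4 bits).
Byte 2: 0x98 = 10011000 (10xxxxxx ✓), payload 011000.
Byte 3: 0x81 = 10000001 (10xxxxxx ✓), payload 000001.
Concatenate: 0010011000000001 = 0x2601 (16 bits → U+2601).

U+2601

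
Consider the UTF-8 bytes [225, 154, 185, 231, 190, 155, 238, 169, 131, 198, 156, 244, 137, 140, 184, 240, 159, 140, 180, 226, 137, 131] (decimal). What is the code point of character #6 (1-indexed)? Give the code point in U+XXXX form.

U+1F334

Offset 0: leading byte 0xE1 = 11100001 → 3-byte char #1 = E1 9A B9.
Offset 3: leading byte 0xE7 = 11100111 → 3-byte char #2 = E7 BE 9B.
Offset 6: leading byte 0xEE = 11101110 → 3-byte char #3 = EE A9 83.
Offset 9: leading byte 0xC6 = 11000110 → 2-byte char #4 = C6 9C.
Offset 11: leading byte 0xF4 = 11110100 → 4-byte char #5 = F4 89 8C B8.
Offset 15: leading byte 0xF0 = 11110000 → 4-byte char #6 = F0 9F 8C B4.
Leading byte 0xF0 = 11110000 matches 11110xxx → 4-byte sequence.
Byte 1: 0xF0 = 11110000, payload 000 (3 bits).
Byte 2: 0x9F = 10011111 (10xxxxxx ✓), payload 011111.
Byte 3: 0x8C = 10001100 (10xxxxxx ✓), payload 001100.
Byte 4: 0xB4 = 10110100 (10xxxxxx ✓), payload 110100.
Concatenate: 000011111001100110100 = 0x1F334 (21 bits → U+1F334).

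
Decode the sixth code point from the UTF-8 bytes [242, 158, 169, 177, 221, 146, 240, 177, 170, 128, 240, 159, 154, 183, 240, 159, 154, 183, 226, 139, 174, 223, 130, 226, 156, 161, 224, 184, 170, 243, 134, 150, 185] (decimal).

Offset 0: leading byte 0xF2 = 11110010 → 4-byte char #1 = F2 9E A9 B1.
Offset 4: leading byte 0xDD = 11011101 → 2-byte char #2 = DD 92.
Offset 6: leading byte 0xF0 = 11110000 → 4-byte char #3 = F0 B1 AA 80.
Offset 10: leading byte 0xF0 = 11110000 → 4-byte char #4 = F0 9F 9A B7.
Offset 14: leading byte 0xF0 = 11110000 → 4-byte char #5 = F0 9F 9A B7.
Offset 18: leading byte 0xE2 = 11100010 → 3-byte char #6 = E2 8B AE.
Leading byte 0xE2 = 11100010 matches 1110xxxx → 3-byte sequence.
Byte 1: 0xE2 = 11100010, payload 0010 (4 bits).
Byte 2: 0x8B = 10001011 (10xxxxxx ✓), payload 001011.
Byte 3: 0xAE = 10101110 (10xxxxxx ✓), payload 101110.
Concatenate: 0010001011101110 = 0x22EE (16 bits → U+22EE).

U+22EE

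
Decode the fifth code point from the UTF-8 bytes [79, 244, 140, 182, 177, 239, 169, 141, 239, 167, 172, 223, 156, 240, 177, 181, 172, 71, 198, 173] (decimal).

Offset 0: leading byte 0x4F = 01001111 → 1-byte char #1 = 4F.
Offset 1: leading byte 0xF4 = 11110100 → 4-byte char #2 = F4 8C B6 B1.
Offset 5: leading byte 0xEF = 11101111 → 3-byte char #3 = EF A9 8D.
Offset 8: leading byte 0xEF = 11101111 → 3-byte char #4 = EF A7 AC.
Offset 11: leading byte 0xDF = 11011111 → 2-byte char #5 = DF 9C.
Leading byte 0xDF = 11011111 matches 110xxxxx → 2-byte sequence.
Byte 1: 0xDF = 11011111, payload 11111 (5 bits).
Byte 2: 0x9C = 10011100 (10xxxxxx ✓), payload 011100.
Concatenate: 11111011100 = 0x7DC (11 bits → U+07DC).

U+07DC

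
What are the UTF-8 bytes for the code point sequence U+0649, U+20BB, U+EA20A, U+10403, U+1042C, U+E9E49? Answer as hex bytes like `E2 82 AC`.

D9 89 E2 82 BB F3 AA 88 8A F0 90 90 83 F0 90 90 AC F3 A9 B9 89

U+0649: 2-byte form → D9 89.
U+20BB: 3-byte form → E2 82 BB.
U+EA20A: 4-byte form → F3 AA 88 8A.
U+10403: 4-byte form → F0 90 90 83.
U+1042C: 4-byte form → F0 90 90 AC.
U+E9E49: 4-byte form → F3 A9 B9 89.
Concatenated (21 bytes): D9 89 E2 82 BB F3 AA 88 8A F0 90 90 83 F0 90 90 AC F3 A9 B9 89.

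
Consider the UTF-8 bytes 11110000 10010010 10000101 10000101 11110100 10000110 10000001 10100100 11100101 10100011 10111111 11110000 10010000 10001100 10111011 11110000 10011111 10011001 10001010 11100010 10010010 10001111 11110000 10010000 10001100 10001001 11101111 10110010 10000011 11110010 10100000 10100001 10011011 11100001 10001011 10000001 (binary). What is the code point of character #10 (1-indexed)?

U+12C1

Offset 0: leading byte 0xF0 = 11110000 → 4-byte char #1 = F0 92 85 85.
Offset 4: leading byte 0xF4 = 11110100 → 4-byte char #2 = F4 86 81 A4.
Offset 8: leading byte 0xE5 = 11100101 → 3-byte char #3 = E5 A3 BF.
Offset 11: leading byte 0xF0 = 11110000 → 4-byte char #4 = F0 90 8C BB.
Offset 15: leading byte 0xF0 = 11110000 → 4-byte char #5 = F0 9F 99 8A.
Offset 19: leading byte 0xE2 = 11100010 → 3-byte char #6 = E2 92 8F.
Offset 22: leading byte 0xF0 = 11110000 → 4-byte char #7 = F0 90 8C 89.
Offset 26: leading byte 0xEF = 11101111 → 3-byte char #8 = EF B2 83.
Offset 29: leading byte 0xF2 = 11110010 → 4-byte char #9 = F2 A0 A1 9B.
Offset 33: leading byte 0xE1 = 11100001 → 3-byte char #10 = E1 8B 81.
Leading byte 0xE1 = 11100001 matches 1110xxxx → 3-byte sequence.
Byte 1: 0xE1 = 11100001, payload 0001 (4 bits).
Byte 2: 0x8B = 10001011 (10xxxxxx ✓), payload 001011.
Byte 3: 0x81 = 10000001 (10xxxxxx ✓), payload 000001.
Concatenate: 0001001011000001 = 0x12C1 (16 bits → U+12C1).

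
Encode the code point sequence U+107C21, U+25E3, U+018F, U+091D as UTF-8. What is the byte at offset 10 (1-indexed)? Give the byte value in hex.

0xE0

1-indexed offset 10 is 0-indexed offset 9.
U+107C21 → 4-byte form F4 87 B0 A1 at offsets 0–3.
U+25E3 → 3-byte form E2 97 A3 at offsets 4–6.
U+018F → 2-byte form C6 8F at offsets 7–8.
U+091D → 3-byte form E0 A4 9D at offsets 9–11.
Offset 9 falls in char 4's range; it's byte 1 of E0 A4 9D = 0xE0.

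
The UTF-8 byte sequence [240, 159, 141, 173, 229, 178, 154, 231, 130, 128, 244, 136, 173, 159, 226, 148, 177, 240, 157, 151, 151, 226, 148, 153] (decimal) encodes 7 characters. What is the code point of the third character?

Offset 0: leading byte 0xF0 = 11110000 → 4-byte char #1 = F0 9F 8D AD.
Offset 4: leading byte 0xE5 = 11100101 → 3-byte char #2 = E5 B2 9A.
Offset 7: leading byte 0xE7 = 11100111 → 3-byte char #3 = E7 82 80.
Leading byte 0xE7 = 11100111 matches 1110xxxx → 3-byte sequence.
Byte 1: 0xE7 = 11100111, payload 0111 (4 bits).
Byte 2: 0x82 = 10000010 (10xxxxxx ✓), payload 000010.
Byte 3: 0x80 = 10000000 (10xxxxxx ✓), payload 000000.
Concatenate: 0111000010000000 = 0x7080 (16 bits → U+7080).

U+7080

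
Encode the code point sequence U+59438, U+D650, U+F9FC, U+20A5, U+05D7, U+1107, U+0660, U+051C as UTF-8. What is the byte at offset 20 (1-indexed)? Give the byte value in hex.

1-indexed offset 20 is 0-indexed offset 19.
U+59438 → 4-byte form F1 99 90 B8 at offsets 0–3.
U+D650 → 3-byte form ED 99 90 at offsets 4–6.
U+F9FC → 3-byte form EF A7 BC at offsets 7–9.
U+20A5 → 3-byte form E2 82 A5 at offsets 10–12.
U+05D7 → 2-byte form D7 97 at offsets 13–14.
U+1107 → 3-byte form E1 84 87 at offsets 15–17.
U+0660 → 2-byte form D9 A0 at offsets 18–19.
Offset 19 falls in char 7's range; it's byte 2 of D9 A0 = 0xA0.

0xA0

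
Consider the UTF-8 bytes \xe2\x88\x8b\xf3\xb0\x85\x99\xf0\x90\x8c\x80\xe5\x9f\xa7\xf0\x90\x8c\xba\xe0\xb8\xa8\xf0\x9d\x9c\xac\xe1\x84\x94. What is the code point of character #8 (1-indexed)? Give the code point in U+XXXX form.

Offset 0: leading byte 0xE2 = 11100010 → 3-byte char #1 = E2 88 8B.
Offset 3: leading byte 0xF3 = 11110011 → 4-byte char #2 = F3 B0 85 99.
Offset 7: leading byte 0xF0 = 11110000 → 4-byte char #3 = F0 90 8C 80.
Offset 11: leading byte 0xE5 = 11100101 → 3-byte char #4 = E5 9F A7.
Offset 14: leading byte 0xF0 = 11110000 → 4-byte char #5 = F0 90 8C BA.
Offset 18: leading byte 0xE0 = 11100000 → 3-byte char #6 = E0 B8 A8.
Offset 21: leading byte 0xF0 = 11110000 → 4-byte char #7 = F0 9D 9C AC.
Offset 25: leading byte 0xE1 = 11100001 → 3-byte char #8 = E1 84 94.
Leading byte 0xE1 = 11100001 matches 1110xxxx → 3-byte sequence.
Byte 1: 0xE1 = 11100001, payload 0001 (4 bits).
Byte 2: 0x84 = 10000100 (10xxxxxx ✓), payload 000100.
Byte 3: 0x94 = 10010100 (10xxxxxx ✓), payload 010100.
Concatenate: 0001000100010100 = 0x1114 (16 bits → U+1114).

U+1114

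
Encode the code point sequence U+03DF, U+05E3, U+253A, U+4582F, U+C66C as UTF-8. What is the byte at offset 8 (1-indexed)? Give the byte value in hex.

0xF1

1-indexed offset 8 is 0-indexed offset 7.
U+03DF → 2-byte form CF 9F at offsets 0–1.
U+05E3 → 2-byte form D7 A3 at offsets 2–3.
U+253A → 3-byte form E2 94 BA at offsets 4–6.
U+4582F → 4-byte form F1 85 A0 AF at offsets 7–10.
Offset 7 falls in char 4's range; it's byte 1 of F1 85 A0 AF = 0xF1.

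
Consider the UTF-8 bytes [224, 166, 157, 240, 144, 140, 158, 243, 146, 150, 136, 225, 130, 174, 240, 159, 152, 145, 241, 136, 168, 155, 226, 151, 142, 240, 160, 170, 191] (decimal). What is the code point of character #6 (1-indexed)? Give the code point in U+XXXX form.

U+48A1B

Offset 0: leading byte 0xE0 = 11100000 → 3-byte char #1 = E0 A6 9D.
Offset 3: leading byte 0xF0 = 11110000 → 4-byte char #2 = F0 90 8C 9E.
Offset 7: leading byte 0xF3 = 11110011 → 4-byte char #3 = F3 92 96 88.
Offset 11: leading byte 0xE1 = 11100001 → 3-byte char #4 = E1 82 AE.
Offset 14: leading byte 0xF0 = 11110000 → 4-byte char #5 = F0 9F 98 91.
Offset 18: leading byte 0xF1 = 11110001 → 4-byte char #6 = F1 88 A8 9B.
Leading byte 0xF1 = 11110001 matches 11110xxx → 4-byte sequence.
Byte 1: 0xF1 = 11110001, payload 001 (3 bits).
Byte 2: 0x88 = 10001000 (10xxxxxx ✓), payload 001000.
Byte 3: 0xA8 = 10101000 (10xxxxxx ✓), payload 101000.
Byte 4: 0x9B = 10011011 (10xxxxxx ✓), payload 011011.
Concatenate: 001001000101000011011 = 0x48A1B (21 bits → U+48A1B).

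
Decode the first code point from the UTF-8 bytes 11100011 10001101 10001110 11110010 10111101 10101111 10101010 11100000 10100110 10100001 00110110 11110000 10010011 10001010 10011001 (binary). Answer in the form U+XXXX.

Offset 0: leading byte 0xE3 = 11100011 → 3-byte char #1 = E3 8D 8E.
Leading byte 0xE3 = 11100011 matches 1110xxxx → 3-byte sequence.
Byte 1: 0xE3 = 11100011, payload 0011 (4 bits).
Byte 2: 0x8D = 10001101 (10xxxxxx ✓), payload 001101.
Byte 3: 0x8E = 10001110 (10xxxxxx ✓), payload 001110.
Concatenate: 0011001101001110 = 0x334E (16 bits → U+334E).

U+334E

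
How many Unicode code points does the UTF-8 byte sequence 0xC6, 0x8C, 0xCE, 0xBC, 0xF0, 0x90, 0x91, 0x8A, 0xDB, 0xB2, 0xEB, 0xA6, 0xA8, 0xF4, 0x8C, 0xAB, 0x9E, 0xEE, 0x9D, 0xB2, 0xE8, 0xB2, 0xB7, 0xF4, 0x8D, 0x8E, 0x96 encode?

Byte at offset 0: 0xC6 = 11000110 → 2-byte char (#1). Advance 2.
Byte at offset 2: 0xCE = 11001110 → 2-byte char (#2). Advance 2.
Byte at offset 4: 0xF0 = 11110000 → 4-byte char (#3). Advance 4.
Byte at offset 8: 0xDB = 11011011 → 2-byte char (#4). Advance 2.
Byte at offset 10: 0xEB = 11101011 → 3-byte char (#5). Advance 3.
Byte at offset 13: 0xF4 = 11110100 → 4-byte char (#6). Advance 4.
Byte at offset 17: 0xEE = 11101110 → 3-byte char (#7). Advance 3.
Byte at offset 20: 0xE8 = 11101000 → 3-byte char (#8). Advance 3.
Byte at offset 23: 0xF4 = 11110100 → 4-byte char (#9). Advance 4.
Reached end at offset 27 after 9 code points.

9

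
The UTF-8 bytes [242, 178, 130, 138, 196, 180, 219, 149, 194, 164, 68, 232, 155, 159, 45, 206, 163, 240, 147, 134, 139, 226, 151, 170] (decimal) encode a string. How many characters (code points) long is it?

10

Byte at offset 0: 0xF2 = 11110010 → 4-byte char (#1). Advance 4.
Byte at offset 4: 0xC4 = 11000100 → 2-byte char (#2). Advance 2.
Byte at offset 6: 0xDB = 11011011 → 2-byte char (#3). Advance 2.
Byte at offset 8: 0xC2 = 11000010 → 2-byte char (#4). Advance 2.
Byte at offset 10: 0x44 = 01000100 → 1-byte char (#5). Advance 1.
Byte at offset 11: 0xE8 = 11101000 → 3-byte char (#6). Advance 3.
Byte at offset 14: 0x2D = 00101101 → 1-byte char (#7). Advance 1.
Byte at offset 15: 0xCE = 11001110 → 2-byte char (#8). Advance 2.
Byte at offset 17: 0xF0 = 11110000 → 4-byte char (#9). Advance 4.
Byte at offset 21: 0xE2 = 11100010 → 3-byte char (#10). Advance 3.
Reached end at offset 24 after 10 code points.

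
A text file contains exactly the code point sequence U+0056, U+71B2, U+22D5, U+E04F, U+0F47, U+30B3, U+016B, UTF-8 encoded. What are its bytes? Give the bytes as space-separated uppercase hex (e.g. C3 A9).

56 E7 86 B2 E2 8B 95 EE 81 8F E0 BD 87 E3 82 B3 C5 AB

U+0056: 1-byte form → 56.
U+71B2: 3-byte form → E7 86 B2.
U+22D5: 3-byte form → E2 8B 95.
U+E04F: 3-byte form → EE 81 8F.
U+0F47: 3-byte form → E0 BD 87.
U+30B3: 3-byte form → E3 82 B3.
U+016B: 2-byte form → C5 AB.
Concatenated (18 bytes): 56 E7 86 B2 E2 8B 95 EE 81 8F E0 BD 87 E3 82 B3 C5 AB.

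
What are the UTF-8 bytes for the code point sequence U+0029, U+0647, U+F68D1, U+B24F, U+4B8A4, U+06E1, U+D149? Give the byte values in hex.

U+0029: 1-byte form → 29.
U+0647: 2-byte form → D9 87.
U+F68D1: 4-byte form → F3 B6 A3 91.
U+B24F: 3-byte form → EB 89 8F.
U+4B8A4: 4-byte form → F1 8B A2 A4.
U+06E1: 2-byte form → DB A1.
U+D149: 3-byte form → ED 85 89.
Concatenated (19 bytes): 29 D9 87 F3 B6 A3 91 EB 89 8F F1 8B A2 A4 DB A1 ED 85 89.

29 D9 87 F3 B6 A3 91 EB 89 8F F1 8B A2 A4 DB A1 ED 85 89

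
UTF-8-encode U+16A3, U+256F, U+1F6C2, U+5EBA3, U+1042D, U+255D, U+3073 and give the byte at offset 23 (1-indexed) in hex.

1-indexed offset 23 is 0-indexed offset 22.
U+16A3 → 3-byte form E1 9A A3 at offsets 0–2.
U+256F → 3-byte form E2 95 AF at offsets 3–5.
U+1F6C2 → 4-byte form F0 9F 9B 82 at offsets 6–9.
U+5EBA3 → 4-byte form F1 9E AE A3 at offsets 10–13.
U+1042D → 4-byte form F0 90 90 AD at offsets 14–17.
U+255D → 3-byte form E2 95 9D at offsets 18–20.
U+3073 → 3-byte form E3 81 B3 at offsets 21–23.
Offset 22 falls in char 7's range; it's byte 2 of E3 81 B3 = 0x81.

0x81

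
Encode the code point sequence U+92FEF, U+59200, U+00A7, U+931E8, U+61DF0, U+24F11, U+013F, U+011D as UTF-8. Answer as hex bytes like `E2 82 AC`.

U+92FEF: 4-byte form → F2 92 BF AF.
U+59200: 4-byte form → F1 99 88 80.
U+00A7: 2-byte form → C2 A7.
U+931E8: 4-byte form → F2 93 87 A8.
U+61DF0: 4-byte form → F1 A1 B7 B0.
U+24F11: 4-byte form → F0 A4 BC 91.
U+013F: 2-byte form → C4 BF.
U+011D: 2-byte form → C4 9D.
Concatenated (26 bytes): F2 92 BF AF F1 99 88 80 C2 A7 F2 93 87 A8 F1 A1 B7 B0 F0 A4 BC 91 C4 BF C4 9D.

F2 92 BF AF F1 99 88 80 C2 A7 F2 93 87 A8 F1 A1 B7 B0 F0 A4 BC 91 C4 BF C4 9D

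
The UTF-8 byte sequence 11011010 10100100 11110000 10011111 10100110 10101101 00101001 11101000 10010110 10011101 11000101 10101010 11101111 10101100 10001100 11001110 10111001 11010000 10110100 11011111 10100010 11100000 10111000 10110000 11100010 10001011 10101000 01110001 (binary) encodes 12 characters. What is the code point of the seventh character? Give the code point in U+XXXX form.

Offset 0: leading byte 0xDA = 11011010 → 2-byte char #1 = DA A4.
Offset 2: leading byte 0xF0 = 11110000 → 4-byte char #2 = F0 9F A6 AD.
Offset 6: leading byte 0x29 = 00101001 → 1-byte char #3 = 29.
Offset 7: leading byte 0xE8 = 11101000 → 3-byte char #4 = E8 96 9D.
Offset 10: leading byte 0xC5 = 11000101 → 2-byte char #5 = C5 AA.
Offset 12: leading byte 0xEF = 11101111 → 3-byte char #6 = EF AC 8C.
Offset 15: leading byte 0xCE = 11001110 → 2-byte char #7 = CE B9.
Leading byte 0xCE = 11001110 matches 110xxxxx → 2-byte sequence.
Byte 1: 0xCE = 11001110, payload 01110 (5 bits).
Byte 2: 0xB9 = 10111001 (10xxxxxx ✓), payload 111001.
Concatenate: 01110111001 = 0x3B9 (11 bits → U+03B9).

U+03B9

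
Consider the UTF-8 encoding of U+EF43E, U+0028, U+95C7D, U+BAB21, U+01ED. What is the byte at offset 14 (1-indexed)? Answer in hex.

0xC7

1-indexed offset 14 is 0-indexed offset 13.
U+EF43E → 4-byte form F3 AF 90 BE at offsets 0–3.
U+0028 → 1-byte form 28 at offsets 4–4.
U+95C7D → 4-byte form F2 95 B1 BD at offsets 5–8.
U+BAB21 → 4-byte form F2 BA AC A1 at offsets 9–12.
U+01ED → 2-byte form C7 AD at offsets 13–14.
Offset 13 falls in char 5's range; it's byte 1 of C7 AD = 0xC7.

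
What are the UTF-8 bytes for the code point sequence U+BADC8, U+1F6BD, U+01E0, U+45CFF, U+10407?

F2 BA B7 88 F0 9F 9A BD C7 A0 F1 85 B3 BF F0 90 90 87

U+BADC8: 4-byte form → F2 BA B7 88.
U+1F6BD: 4-byte form → F0 9F 9A BD.
U+01E0: 2-byte form → C7 A0.
U+45CFF: 4-byte form → F1 85 B3 BF.
U+10407: 4-byte form → F0 90 90 87.
Concatenated (18 bytes): F2 BA B7 88 F0 9F 9A BD C7 A0 F1 85 B3 BF F0 90 90 87.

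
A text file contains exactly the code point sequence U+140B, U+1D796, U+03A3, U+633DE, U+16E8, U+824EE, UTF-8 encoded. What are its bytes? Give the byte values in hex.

E1 90 8B F0 9D 9E 96 CE A3 F1 A3 8F 9E E1 9B A8 F2 82 93 AE

U+140B: 3-byte form → E1 90 8B.
U+1D796: 4-byte form → F0 9D 9E 96.
U+03A3: 2-byte form → CE A3.
U+633DE: 4-byte form → F1 A3 8F 9E.
U+16E8: 3-byte form → E1 9B A8.
U+824EE: 4-byte form → F2 82 93 AE.
Concatenated (20 bytes): E1 90 8B F0 9D 9E 96 CE A3 F1 A3 8F 9E E1 9B A8 F2 82 93 AE.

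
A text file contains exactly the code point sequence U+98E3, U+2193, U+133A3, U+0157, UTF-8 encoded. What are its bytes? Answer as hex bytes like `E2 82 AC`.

E9 A3 A3 E2 86 93 F0 93 8E A3 C5 97

U+98E3: 3-byte form → E9 A3 A3.
U+2193: 3-byte form → E2 86 93.
U+133A3: 4-byte form → F0 93 8E A3.
U+0157: 2-byte form → C5 97.
Concatenated (12 bytes): E9 A3 A3 E2 86 93 F0 93 8E A3 C5 97.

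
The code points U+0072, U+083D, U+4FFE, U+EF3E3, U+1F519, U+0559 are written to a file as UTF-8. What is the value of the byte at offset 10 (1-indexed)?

0x8F

1-indexed offset 10 is 0-indexed offset 9.
U+0072 → 1-byte form 72 at offsets 0–0.
U+083D → 3-byte form E0 A0 BD at offsets 1–3.
U+4FFE → 3-byte form E4 BF BE at offsets 4–6.
U+EF3E3 → 4-byte form F3 AF 8F A3 at offsets 7–10.
Offset 9 falls in char 4's range; it's byte 3 of F3 AF 8F A3 = 0x8F.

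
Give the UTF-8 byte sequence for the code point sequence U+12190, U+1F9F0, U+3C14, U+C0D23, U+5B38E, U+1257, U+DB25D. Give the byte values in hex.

U+12190: 4-byte form → F0 92 86 90.
U+1F9F0: 4-byte form → F0 9F A7 B0.
U+3C14: 3-byte form → E3 B0 94.
U+C0D23: 4-byte form → F3 80 B4 A3.
U+5B38E: 4-byte form → F1 9B 8E 8E.
U+1257: 3-byte form → E1 89 97.
U+DB25D: 4-byte form → F3 9B 89 9D.
Concatenated (26 bytes): F0 92 86 90 F0 9F A7 B0 E3 B0 94 F3 80 B4 A3 F1 9B 8E 8E E1 89 97 F3 9B 89 9D.

F0 92 86 90 F0 9F A7 B0 E3 B0 94 F3 80 B4 A3 F1 9B 8E 8E E1 89 97 F3 9B 89 9D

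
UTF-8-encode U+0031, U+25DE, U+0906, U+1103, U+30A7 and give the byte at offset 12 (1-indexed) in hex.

0x82

1-indexed offset 12 is 0-indexed offset 11.
U+0031 → 1-byte form 31 at offsets 0–0.
U+25DE → 3-byte form E2 97 9E at offsets 1–3.
U+0906 → 3-byte form E0 A4 86 at offsets 4–6.
U+1103 → 3-byte form E1 84 83 at offsets 7–9.
U+30A7 → 3-byte form E3 82 A7 at offsets 10–12.
Offset 11 falls in char 5's range; it's byte 2 of E3 82 A7 = 0x82.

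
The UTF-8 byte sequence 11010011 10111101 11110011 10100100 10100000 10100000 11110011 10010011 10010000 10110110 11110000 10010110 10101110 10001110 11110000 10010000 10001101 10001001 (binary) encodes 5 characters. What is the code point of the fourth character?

Offset 0: leading byte 0xD3 = 11010011 → 2-byte char #1 = D3 BD.
Offset 2: leading byte 0xF3 = 11110011 → 4-byte char #2 = F3 A4 A0 A0.
Offset 6: leading byte 0xF3 = 11110011 → 4-byte char #3 = F3 93 90 B6.
Offset 10: leading byte 0xF0 = 11110000 → 4-byte char #4 = F0 96 AE 8E.
Leading byte 0xF0 = 11110000 matches 11110xxx → 4-byte sequence.
Byte 1: 0xF0 = 11110000, payload 000 (3 bits).
Byte 2: 0x96 = 10010110 (10xxxxxx ✓), payload 010110.
Byte 3: 0xAE = 10101110 (10xxxxxx ✓), payload 101110.
Byte 4: 0x8E = 10001110 (10xxxxxx ✓), payload 001110.
Concatenate: 000010110101110001110 = 0x16B8E (21 bits → U+16B8E).

U+16B8E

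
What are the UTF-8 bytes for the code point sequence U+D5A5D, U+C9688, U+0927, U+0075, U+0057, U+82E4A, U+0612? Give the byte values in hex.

U+D5A5D: 4-byte form → F3 95 A9 9D.
U+C9688: 4-byte form → F3 89 9A 88.
U+0927: 3-byte form → E0 A4 A7.
U+0075: 1-byte form → 75.
U+0057: 1-byte form → 57.
U+82E4A: 4-byte form → F2 82 B9 8A.
U+0612: 2-byte form → D8 92.
Concatenated (19 bytes): F3 95 A9 9D F3 89 9A 88 E0 A4 A7 75 57 F2 82 B9 8A D8 92.

F3 95 A9 9D F3 89 9A 88 E0 A4 A7 75 57 F2 82 B9 8A D8 92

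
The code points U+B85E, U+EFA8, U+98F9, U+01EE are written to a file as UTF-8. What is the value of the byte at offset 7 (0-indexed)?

0xA3

U+B85E → 3-byte form EB A1 9E at offsets 0–2.
U+EFA8 → 3-byte form EE BE A8 at offsets 3–5.
U+98F9 → 3-byte form E9 A3 B9 at offsets 6–8.
Offset 7 falls in char 3's range; it's byte 2 of E9 A3 B9 = 0xA3.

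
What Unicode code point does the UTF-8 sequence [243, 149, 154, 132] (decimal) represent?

U+D5684

Leading byte 0xF3 = 11110011 matches 11110xxx → 4-byte sequence.
Byte 1: 0xF3 = 11110011, payload 011 (3 bits).
Byte 2: 0x95 = 10010101 (10xxxxxx ✓), payload 010101.
Byte 3: 0x9A = 10011010 (10xxxxxx ✓), payload 011010.
Byte 4: 0x84 = 10000100 (10xxxxxx ✓), payload 000100.
Concatenate: 011010101011010000100 = 0xD5684 (21 bits → U+D5684).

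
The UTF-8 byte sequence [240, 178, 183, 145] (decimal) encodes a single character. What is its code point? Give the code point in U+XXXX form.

U+32DD1

Leading byte 0xF0 = 11110000 matches 11110xxx → 4-byte sequence.
Byte 1: 0xF0 = 11110000, payload 000 (3 bits).
Byte 2: 0xB2 = 10110010 (10xxxxxx ✓), payload 110010.
Byte 3: 0xB7 = 10110111 (10xxxxxx ✓), payload 110111.
Byte 4: 0x91 = 10010001 (10xxxxxx ✓), payload 010001.
Concatenate: 000110010110111010001 = 0x32DD1 (21 bits → U+32DD1).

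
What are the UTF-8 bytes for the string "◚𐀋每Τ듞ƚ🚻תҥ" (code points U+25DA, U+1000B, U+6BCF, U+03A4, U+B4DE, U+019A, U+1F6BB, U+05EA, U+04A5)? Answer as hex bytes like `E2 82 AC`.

U+25DA: 3-byte form → E2 97 9A.
U+1000B: 4-byte form → F0 90 80 8B.
U+6BCF: 3-byte form → E6 AF 8F.
U+03A4: 2-byte form → CE A4.
U+B4DE: 3-byte form → EB 93 9E.
U+019A: 2-byte form → C6 9A.
U+1F6BB: 4-byte form → F0 9F 9A BB.
U+05EA: 2-byte form → D7 AA.
U+04A5: 2-byte form → D2 A5.
Concatenated (25 bytes): E2 97 9A F0 90 80 8B E6 AF 8F CE A4 EB 93 9E C6 9A F0 9F 9A BB D7 AA D2 A5.

E2 97 9A F0 90 80 8B E6 AF 8F CE A4 EB 93 9E C6 9A F0 9F 9A BB D7 AA D2 A5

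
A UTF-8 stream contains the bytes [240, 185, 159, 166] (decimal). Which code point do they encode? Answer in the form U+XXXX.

U+397E6

Leading byte 0xF0 = 11110000 matches 11110xxx → 4-byte sequence.
Byte 1: 0xF0 = 11110000, payload 000 (3 bits).
Byte 2: 0xB9 = 10111001 (10xxxxxx ✓), payload 111001.
Byte 3: 0x9F = 10011111 (10xxxxxx ✓), payload 011111.
Byte 4: 0xA6 = 10100110 (10xxxxxx ✓), payload 100110.
Concatenate: 000111001011111100110 = 0x397E6 (21 bits → U+397E6).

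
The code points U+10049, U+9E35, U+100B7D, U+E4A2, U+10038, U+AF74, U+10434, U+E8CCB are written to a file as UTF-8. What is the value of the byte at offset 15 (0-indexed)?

0x90

U+10049 → 4-byte form F0 90 81 89 at offsets 0–3.
U+9E35 → 3-byte form E9 B8 B5 at offsets 4–6.
U+100B7D → 4-byte form F4 80 AD BD at offsets 7–10.
U+E4A2 → 3-byte form EE 92 A2 at offsets 11–13.
U+10038 → 4-byte form F0 90 80 B8 at offsets 14–17.
Offset 15 falls in char 5's range; it's byte 2 of F0 90 80 B8 = 0x90.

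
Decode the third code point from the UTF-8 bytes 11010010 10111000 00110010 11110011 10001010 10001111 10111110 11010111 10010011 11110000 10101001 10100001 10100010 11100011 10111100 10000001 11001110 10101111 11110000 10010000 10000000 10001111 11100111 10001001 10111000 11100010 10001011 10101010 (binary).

U+CA3FE

Offset 0: leading byte 0xD2 = 11010010 → 2-byte char #1 = D2 B8.
Offset 2: leading byte 0x32 = 00110010 → 1-byte char #2 = 32.
Offset 3: leading byte 0xF3 = 11110011 → 4-byte char #3 = F3 8A 8F BE.
Leading byte 0xF3 = 11110011 matches 11110xxx → 4-byte sequence.
Byte 1: 0xF3 = 11110011, payload 011 (3 bits).
Byte 2: 0x8A = 10001010 (10xxxxxx ✓), payload 001010.
Byte 3: 0x8F = 10001111 (10xxxxxx ✓), payload 001111.
Byte 4: 0xBE = 10111110 (10xxxxxx ✓), payload 111110.
Concatenate: 011001010001111111110 = 0xCA3FE (21 bits → U+CA3FE).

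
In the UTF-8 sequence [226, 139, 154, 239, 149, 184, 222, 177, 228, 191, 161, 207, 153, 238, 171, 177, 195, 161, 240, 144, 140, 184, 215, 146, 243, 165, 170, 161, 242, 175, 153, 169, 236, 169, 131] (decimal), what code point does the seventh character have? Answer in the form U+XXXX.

Offset 0: leading byte 0xE2 = 11100010 → 3-byte char #1 = E2 8B 9A.
Offset 3: leading byte 0xEF = 11101111 → 3-byte char #2 = EF 95 B8.
Offset 6: leading byte 0xDE = 11011110 → 2-byte char #3 = DE B1.
Offset 8: leading byte 0xE4 = 11100100 → 3-byte char #4 = E4 BF A1.
Offset 11: leading byte 0xCF = 11001111 → 2-byte char #5 = CF 99.
Offset 13: leading byte 0xEE = 11101110 → 3-byte char #6 = EE AB B1.
Offset 16: leading byte 0xC3 = 11000011 → 2-byte char #7 = C3 A1.
Leading byte 0xC3 = 11000011 matches 110xxxxx → 2-byte sequence.
Byte 1: 0xC3 = 11000011, payload 00011 (5 bits).
Byte 2: 0xA1 = 10100001 (10xxxxxx ✓), payload 100001.
Concatenate: 00011100001 = 0xE1 (11 bits → U+00E1).

U+00E1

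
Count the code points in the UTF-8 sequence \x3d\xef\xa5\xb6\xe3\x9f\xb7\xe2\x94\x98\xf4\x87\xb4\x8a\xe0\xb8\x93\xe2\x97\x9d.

7

Byte at offset 0: 0x3D = 00111101 → 1-byte char (#1). Advance 1.
Byte at offset 1: 0xEF = 11101111 → 3-byte char (#2). Advance 3.
Byte at offset 4: 0xE3 = 11100011 → 3-byte char (#3). Advance 3.
Byte at offset 7: 0xE2 = 11100010 → 3-byte char (#4). Advance 3.
Byte at offset 10: 0xF4 = 11110100 → 4-byte char (#5). Advance 4.
Byte at offset 14: 0xE0 = 11100000 → 3-byte char (#6). Advance 3.
Byte at offset 17: 0xE2 = 11100010 → 3-byte char (#7). Advance 3.
Reached end at offset 20 after 7 code points.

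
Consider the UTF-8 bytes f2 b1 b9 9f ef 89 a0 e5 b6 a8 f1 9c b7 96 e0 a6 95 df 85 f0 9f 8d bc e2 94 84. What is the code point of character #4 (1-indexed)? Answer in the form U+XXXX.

Offset 0: leading byte 0xF2 = 11110010 → 4-byte char #1 = F2 B1 B9 9F.
Offset 4: leading byte 0xEF = 11101111 → 3-byte char #2 = EF 89 A0.
Offset 7: leading byte 0xE5 = 11100101 → 3-byte char #3 = E5 B6 A8.
Offset 10: leading byte 0xF1 = 11110001 → 4-byte char #4 = F1 9C B7 96.
Leading byte 0xF1 = 11110001 matches 11110xxx → 4-byte sequence.
Byte 1: 0xF1 = 11110001, payload 001 (3 bits).
Byte 2: 0x9C = 10011100 (10xxxxxx ✓), payload 011100.
Byte 3: 0xB7 = 10110111 (10xxxxxx ✓), payload 110111.
Byte 4: 0x96 = 10010110 (10xxxxxx ✓), payload 010110.
Concatenate: 001011100110111010110 = 0x5CDD6 (21 bits → U+5CDD6).

U+5CDD6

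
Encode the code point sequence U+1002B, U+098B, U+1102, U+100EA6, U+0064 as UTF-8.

F0 90 80 AB E0 A6 8B E1 84 82 F4 80 BA A6 64

U+1002B: 4-byte form → F0 90 80 AB.
U+098B: 3-byte form → E0 A6 8B.
U+1102: 3-byte form → E1 84 82.
U+100EA6: 4-byte form → F4 80 BA A6.
U+0064: 1-byte form → 64.
Concatenated (15 bytes): F0 90 80 AB E0 A6 8B E1 84 82 F4 80 BA A6 64.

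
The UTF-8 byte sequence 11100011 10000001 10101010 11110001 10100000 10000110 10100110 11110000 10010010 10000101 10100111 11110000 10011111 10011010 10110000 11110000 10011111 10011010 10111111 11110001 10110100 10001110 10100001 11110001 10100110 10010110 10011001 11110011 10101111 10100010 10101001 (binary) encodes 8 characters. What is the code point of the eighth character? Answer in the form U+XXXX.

Offset 0: leading byte 0xE3 = 11100011 → 3-byte char #1 = E3 81 AA.
Offset 3: leading byte 0xF1 = 11110001 → 4-byte char #2 = F1 A0 86 A6.
Offset 7: leading byte 0xF0 = 11110000 → 4-byte char #3 = F0 92 85 A7.
Offset 11: leading byte 0xF0 = 11110000 → 4-byte char #4 = F0 9F 9A B0.
Offset 15: leading byte 0xF0 = 11110000 → 4-byte char #5 = F0 9F 9A BF.
Offset 19: leading byte 0xF1 = 11110001 → 4-byte char #6 = F1 B4 8E A1.
Offset 23: leading byte 0xF1 = 11110001 → 4-byte char #7 = F1 A6 96 99.
Offset 27: leading byte 0xF3 = 11110011 → 4-byte char #8 = F3 AF A2 A9.
Leading byte 0xF3 = 11110011 matches 11110xxx → 4-byte sequence.
Byte 1: 0xF3 = 11110011, payload 011 (3 bits).
Byte 2: 0xAF = 10101111 (10xxxxxx ✓), payload 101111.
Byte 3: 0xA2 = 10100010 (10xxxxxx ✓), payload 100010.
Byte 4: 0xA9 = 10101001 (10xxxxxx ✓), payload 101001.
Concatenate: 011101111100010101001 = 0xEF8A9 (21 bits → U+EF8A9).

U+EF8A9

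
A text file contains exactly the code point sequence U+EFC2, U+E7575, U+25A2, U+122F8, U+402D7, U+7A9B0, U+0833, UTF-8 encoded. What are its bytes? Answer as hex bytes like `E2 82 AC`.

EE BF 82 F3 A7 95 B5 E2 96 A2 F0 92 8B B8 F1 80 8B 97 F1 BA A6 B0 E0 A0 B3

U+EFC2: 3-byte form → EE BF 82.
U+E7575: 4-byte form → F3 A7 95 B5.
U+25A2: 3-byte form → E2 96 A2.
U+122F8: 4-byte form → F0 92 8B B8.
U+402D7: 4-byte form → F1 80 8B 97.
U+7A9B0: 4-byte form → F1 BA A6 B0.
U+0833: 3-byte form → E0 A0 B3.
Concatenated (25 bytes): EE BF 82 F3 A7 95 B5 E2 96 A2 F0 92 8B B8 F1 80 8B 97 F1 BA A6 B0 E0 A0 B3.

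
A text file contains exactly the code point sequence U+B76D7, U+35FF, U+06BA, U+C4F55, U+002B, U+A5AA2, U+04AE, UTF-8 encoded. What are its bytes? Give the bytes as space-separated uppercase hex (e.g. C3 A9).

F2 B7 9B 97 E3 97 BF DA BA F3 84 BD 95 2B F2 A5 AA A2 D2 AE

U+B76D7: 4-byte form → F2 B7 9B 97.
U+35FF: 3-byte form → E3 97 BF.
U+06BA: 2-byte form → DA BA.
U+C4F55: 4-byte form → F3 84 BD 95.
U+002B: 1-byte form → 2B.
U+A5AA2: 4-byte form → F2 A5 AA A2.
U+04AE: 2-byte form → D2 AE.
Concatenated (20 bytes): F2 B7 9B 97 E3 97 BF DA BA F3 84 BD 95 2B F2 A5 AA A2 D2 AE.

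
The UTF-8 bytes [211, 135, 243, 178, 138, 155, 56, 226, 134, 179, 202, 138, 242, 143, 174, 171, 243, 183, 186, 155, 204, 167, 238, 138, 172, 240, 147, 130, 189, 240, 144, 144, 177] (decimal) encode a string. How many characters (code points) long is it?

Byte at offset 0: 0xD3 = 11010011 → 2-byte char (#1). Advance 2.
Byte at offset 2: 0xF3 = 11110011 → 4-byte char (#2). Advance 4.
Byte at offset 6: 0x38 = 00111000 → 1-byte char (#3). Advance 1.
Byte at offset 7: 0xE2 = 11100010 → 3-byte char (#4). Advance 3.
Byte at offset 10: 0xCA = 11001010 → 2-byte char (#5). Advance 2.
Byte at offset 12: 0xF2 = 11110010 → 4-byte char (#6). Advance 4.
Byte at offset 16: 0xF3 = 11110011 → 4-byte char (#7). Advance 4.
Byte at offset 20: 0xCC = 11001100 → 2-byte char (#8). Advance 2.
Byte at offset 22: 0xEE = 11101110 → 3-byte char (#9). Advance 3.
Byte at offset 25: 0xF0 = 11110000 → 4-byte char (#10). Advance 4.
Byte at offset 29: 0xF0 = 11110000 → 4-byte char (#11). Advance 4.
Reached end at offset 33 after 11 code points.

11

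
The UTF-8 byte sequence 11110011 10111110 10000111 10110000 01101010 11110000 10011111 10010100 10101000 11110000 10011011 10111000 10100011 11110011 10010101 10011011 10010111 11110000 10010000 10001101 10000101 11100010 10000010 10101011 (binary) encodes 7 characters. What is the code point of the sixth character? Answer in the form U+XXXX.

U+10345

Offset 0: leading byte 0xF3 = 11110011 → 4-byte char #1 = F3 BE 87 B0.
Offset 4: leading byte 0x6A = 01101010 → 1-byte char #2 = 6A.
Offset 5: leading byte 0xF0 = 11110000 → 4-byte char #3 = F0 9F 94 A8.
Offset 9: leading byte 0xF0 = 11110000 → 4-byte char #4 = F0 9B B8 A3.
Offset 13: leading byte 0xF3 = 11110011 → 4-byte char #5 = F3 95 9B 97.
Offset 17: leading byte 0xF0 = 11110000 → 4-byte char #6 = F0 90 8D 85.
Leading byte 0xF0 = 11110000 matches 11110xxx → 4-byte sequence.
Byte 1: 0xF0 = 11110000, payload 000 (3 bits).
Byte 2: 0x90 = 10010000 (10xxxxxx ✓), payload 010000.
Byte 3: 0x8D = 10001101 (10xxxxxx ✓), payload 001101.
Byte 4: 0x85 = 10000101 (10xxxxxx ✓), payload 000101.
Concatenate: 000010000001101000101 = 0x10345 (21 bits → U+10345).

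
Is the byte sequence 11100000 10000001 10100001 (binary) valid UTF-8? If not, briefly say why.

invalid (overlong encoding)

Leading byte 0xE0 = 11100000 → 3-byte form.
Continuation bytes all match 10xxxxxx. Payload decodes to 0x61.
But 0x61 < 0x800, the minimum for a 3-byte sequence — this is an overlong encoding.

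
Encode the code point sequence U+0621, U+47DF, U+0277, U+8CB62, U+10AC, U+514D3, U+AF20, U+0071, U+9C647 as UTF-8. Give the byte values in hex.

U+0621: 2-byte form → D8 A1.
U+47DF: 3-byte form → E4 9F 9F.
U+0277: 2-byte form → C9 B7.
U+8CB62: 4-byte form → F2 8C AD A2.
U+10AC: 3-byte form → E1 82 AC.
U+514D3: 4-byte form → F1 91 93 93.
U+AF20: 3-byte form → EA BC A0.
U+0071: 1-byte form → 71.
U+9C647: 4-byte form → F2 9C 99 87.
Concatenated (26 bytes): D8 A1 E4 9F 9F C9 B7 F2 8C AD A2 E1 82 AC F1 91 93 93 EA BC A0 71 F2 9C 99 87.

D8 A1 E4 9F 9F C9 B7 F2 8C AD A2 E1 82 AC F1 91 93 93 EA BC A0 71 F2 9C 99 87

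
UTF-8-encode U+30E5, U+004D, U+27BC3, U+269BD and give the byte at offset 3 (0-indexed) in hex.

0x4D

U+30E5 → 3-byte form E3 83 A5 at offsets 0–2.
U+004D → 1-byte form 4D at offsets 3–3.
Offset 3 falls in char 2's range; it's byte 1 of 4D = 0x4D.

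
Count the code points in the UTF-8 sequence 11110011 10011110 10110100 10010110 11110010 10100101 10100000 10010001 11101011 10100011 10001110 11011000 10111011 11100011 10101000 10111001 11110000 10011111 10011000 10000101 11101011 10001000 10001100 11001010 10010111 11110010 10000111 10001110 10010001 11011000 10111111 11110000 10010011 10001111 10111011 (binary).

Byte at offset 0: 0xF3 = 11110011 → 4-byte char (#1). Advance 4.
Byte at offset 4: 0xF2 = 11110010 → 4-byte char (#2). Advance 4.
Byte at offset 8: 0xEB = 11101011 → 3-byte char (#3). Advance 3.
Byte at offset 11: 0xD8 = 11011000 → 2-byte char (#4). Advance 2.
Byte at offset 13: 0xE3 = 11100011 → 3-byte char (#5). Advance 3.
Byte at offset 16: 0xF0 = 11110000 → 4-byte char (#6). Advance 4.
Byte at offset 20: 0xEB = 11101011 → 3-byte char (#7). Advance 3.
Byte at offset 23: 0xCA = 11001010 → 2-byte char (#8). Advance 2.
Byte at offset 25: 0xF2 = 11110010 → 4-byte char (#9). Advance 4.
Byte at offset 29: 0xD8 = 11011000 → 2-byte char (#10). Advance 2.
Byte at offset 31: 0xF0 = 11110000 → 4-byte char (#11). Advance 4.
Reached end at offset 35 after 11 code points.

11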